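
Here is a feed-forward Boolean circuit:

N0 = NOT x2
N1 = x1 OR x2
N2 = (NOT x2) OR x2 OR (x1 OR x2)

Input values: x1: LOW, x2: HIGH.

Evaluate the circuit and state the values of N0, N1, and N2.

N0 = LOW; N1 = HIGH; N2 = HIGH

N0 = NOT HIGH = LOW
N1 = LOW OR HIGH = HIGH
N2 = (NOT HIGH) OR HIGH OR (LOW OR HIGH) = HIGH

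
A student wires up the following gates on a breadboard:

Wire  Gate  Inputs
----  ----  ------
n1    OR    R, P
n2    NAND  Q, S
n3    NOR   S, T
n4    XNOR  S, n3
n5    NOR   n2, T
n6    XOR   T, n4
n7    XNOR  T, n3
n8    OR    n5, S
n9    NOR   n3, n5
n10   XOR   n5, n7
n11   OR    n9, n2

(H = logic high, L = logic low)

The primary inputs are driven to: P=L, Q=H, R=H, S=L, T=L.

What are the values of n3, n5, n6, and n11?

n2 = Q NAND S = H NAND L = H
n3 = S NOR T = L NOR L = H
n4 = S XNOR n3 = L XNOR H = L
n5 = n2 NOR T = H NOR L = L
n6 = T XOR n4 = L XOR L = L
n9 = n3 NOR n5 = H NOR L = L
n11 = n9 OR n2 = L OR H = H

n3 = H; n5 = L; n6 = L; n11 = H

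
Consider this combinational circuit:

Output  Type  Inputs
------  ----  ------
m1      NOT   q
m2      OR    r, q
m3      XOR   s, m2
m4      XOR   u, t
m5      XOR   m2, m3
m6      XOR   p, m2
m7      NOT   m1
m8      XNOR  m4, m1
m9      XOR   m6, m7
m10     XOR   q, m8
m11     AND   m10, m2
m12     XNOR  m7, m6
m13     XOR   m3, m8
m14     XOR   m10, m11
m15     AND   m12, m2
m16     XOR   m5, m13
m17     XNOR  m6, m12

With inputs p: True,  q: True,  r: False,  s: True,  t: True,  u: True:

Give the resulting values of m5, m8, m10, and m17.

m1 = NOT q = NOT True = False
m2 = r OR q = False OR True = True
m3 = s XOR m2 = True XOR True = False
m4 = u XOR t = True XOR True = False
m5 = m2 XOR m3 = True XOR False = True
m6 = p XOR m2 = True XOR True = False
m7 = NOT m1 = NOT False = True
m8 = m4 XNOR m1 = False XNOR False = True
m10 = q XOR m8 = True XOR True = False
m12 = m7 XNOR m6 = True XNOR False = False
m17 = m6 XNOR m12 = False XNOR False = True

m5 = True, m8 = True, m10 = False, m17 = True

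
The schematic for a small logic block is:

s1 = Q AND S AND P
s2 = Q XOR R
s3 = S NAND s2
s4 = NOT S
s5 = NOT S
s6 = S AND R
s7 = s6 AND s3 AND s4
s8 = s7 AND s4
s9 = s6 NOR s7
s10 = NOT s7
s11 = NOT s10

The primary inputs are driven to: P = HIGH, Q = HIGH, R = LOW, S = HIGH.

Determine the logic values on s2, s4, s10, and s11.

s2 = HIGH, s4 = LOW, s10 = HIGH, s11 = LOW

s2 = Q XOR R = HIGH XOR LOW = HIGH
s3 = S NAND s2 = HIGH NAND HIGH = LOW
s4 = NOT S = NOT HIGH = LOW
s6 = S AND R = HIGH AND LOW = LOW
s7 = s6 AND s3 AND s4 = LOW AND LOW AND LOW = LOW
s10 = NOT s7 = NOT LOW = HIGH
s11 = NOT s10 = NOT HIGH = LOW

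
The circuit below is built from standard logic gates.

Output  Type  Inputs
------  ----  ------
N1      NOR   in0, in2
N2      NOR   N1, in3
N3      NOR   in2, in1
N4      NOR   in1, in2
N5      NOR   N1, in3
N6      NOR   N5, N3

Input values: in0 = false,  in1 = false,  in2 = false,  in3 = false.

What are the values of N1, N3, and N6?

N1 = true, N3 = true, N6 = false

N1 = in0 NOR in2 = false NOR false = true
N3 = in2 NOR in1 = false NOR false = true
N5 = N1 NOR in3 = true NOR false = false
N6 = N5 NOR N3 = false NOR true = false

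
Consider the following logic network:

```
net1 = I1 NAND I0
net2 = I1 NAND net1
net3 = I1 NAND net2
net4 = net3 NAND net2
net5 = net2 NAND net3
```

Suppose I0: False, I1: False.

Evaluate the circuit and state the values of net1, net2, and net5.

net1 = True, net2 = True, net5 = False

net1 = I1 NAND I0 = False NAND False = True
net2 = I1 NAND net1 = False NAND True = True
net3 = I1 NAND net2 = False NAND True = True
net5 = net2 NAND net3 = True NAND True = False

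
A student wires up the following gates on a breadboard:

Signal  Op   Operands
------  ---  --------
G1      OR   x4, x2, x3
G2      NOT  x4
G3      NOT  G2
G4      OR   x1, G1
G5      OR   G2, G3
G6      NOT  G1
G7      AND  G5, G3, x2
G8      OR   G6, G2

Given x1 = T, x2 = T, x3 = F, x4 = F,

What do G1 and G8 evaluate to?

G1 = T, G8 = T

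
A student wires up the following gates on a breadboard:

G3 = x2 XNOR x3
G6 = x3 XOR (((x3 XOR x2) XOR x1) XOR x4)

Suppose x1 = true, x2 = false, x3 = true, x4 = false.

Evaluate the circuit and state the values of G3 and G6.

G3 = false; G6 = true

G3 = false XNOR true = false
G6 = true XOR (((true XOR false) XOR true) XOR false) = true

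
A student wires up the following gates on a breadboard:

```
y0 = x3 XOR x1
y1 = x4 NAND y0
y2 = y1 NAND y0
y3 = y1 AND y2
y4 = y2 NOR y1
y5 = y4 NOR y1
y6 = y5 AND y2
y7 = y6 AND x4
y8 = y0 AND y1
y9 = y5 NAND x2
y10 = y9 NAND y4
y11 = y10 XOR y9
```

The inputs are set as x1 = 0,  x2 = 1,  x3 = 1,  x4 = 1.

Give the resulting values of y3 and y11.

y3 = 0; y11 = 1

y0 = x3 XOR x1 = 1 XOR 0 = 1
y1 = x4 NAND y0 = 1 NAND 1 = 0
y2 = y1 NAND y0 = 0 NAND 1 = 1
y3 = y1 AND y2 = 0 AND 1 = 0
y4 = y2 NOR y1 = 1 NOR 0 = 0
y5 = y4 NOR y1 = 0 NOR 0 = 1
y9 = y5 NAND x2 = 1 NAND 1 = 0
y10 = y9 NAND y4 = 0 NAND 0 = 1
y11 = y10 XOR y9 = 1 XOR 0 = 1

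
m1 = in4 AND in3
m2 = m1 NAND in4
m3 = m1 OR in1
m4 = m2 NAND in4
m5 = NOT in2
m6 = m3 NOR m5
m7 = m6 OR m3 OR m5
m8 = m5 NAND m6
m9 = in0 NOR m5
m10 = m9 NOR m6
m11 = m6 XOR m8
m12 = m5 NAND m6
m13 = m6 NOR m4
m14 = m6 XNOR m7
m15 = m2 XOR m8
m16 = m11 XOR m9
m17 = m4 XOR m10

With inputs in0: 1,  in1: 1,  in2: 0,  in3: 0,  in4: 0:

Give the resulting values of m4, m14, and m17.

m1 = in4 AND in3 = 0 AND 0 = 0
m2 = m1 NAND in4 = 0 NAND 0 = 1
m3 = m1 OR in1 = 0 OR 1 = 1
m4 = m2 NAND in4 = 1 NAND 0 = 1
m5 = NOT in2 = NOT 0 = 1
m6 = m3 NOR m5 = 1 NOR 1 = 0
m7 = m6 OR m3 OR m5 = 0 OR 1 OR 1 = 1
m9 = in0 NOR m5 = 1 NOR 1 = 0
m10 = m9 NOR m6 = 0 NOR 0 = 1
m14 = m6 XNOR m7 = 0 XNOR 1 = 0
m17 = m4 XOR m10 = 1 XOR 1 = 0

m4 = 1, m14 = 0, m17 = 0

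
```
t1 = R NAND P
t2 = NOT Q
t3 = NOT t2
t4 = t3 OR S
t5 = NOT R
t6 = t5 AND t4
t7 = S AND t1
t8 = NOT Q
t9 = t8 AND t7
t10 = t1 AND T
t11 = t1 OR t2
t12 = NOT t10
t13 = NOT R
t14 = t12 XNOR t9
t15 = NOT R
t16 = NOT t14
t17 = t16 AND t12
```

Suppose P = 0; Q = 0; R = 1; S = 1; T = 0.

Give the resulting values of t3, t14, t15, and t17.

t1 = R NAND P = 1 NAND 0 = 1
t2 = NOT Q = NOT 0 = 1
t3 = NOT t2 = NOT 1 = 0
t7 = S AND t1 = 1 AND 1 = 1
t8 = NOT Q = NOT 0 = 1
t9 = t8 AND t7 = 1 AND 1 = 1
t10 = t1 AND T = 1 AND 0 = 0
t12 = NOT t10 = NOT 0 = 1
t14 = t12 XNOR t9 = 1 XNOR 1 = 1
t15 = NOT R = NOT 1 = 0
t16 = NOT t14 = NOT 1 = 0
t17 = t16 AND t12 = 0 AND 1 = 0

t3 = 0, t14 = 1, t15 = 0, t17 = 0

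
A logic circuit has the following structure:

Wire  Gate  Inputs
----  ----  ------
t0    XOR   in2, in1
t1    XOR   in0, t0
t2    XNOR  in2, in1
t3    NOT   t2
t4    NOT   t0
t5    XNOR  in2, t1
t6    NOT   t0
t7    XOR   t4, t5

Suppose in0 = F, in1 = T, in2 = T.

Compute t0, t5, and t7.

t0 = in2 XOR in1 = T XOR T = F
t1 = in0 XOR t0 = F XOR F = F
t4 = NOT t0 = NOT F = T
t5 = in2 XNOR t1 = T XNOR F = F
t7 = t4 XOR t5 = T XOR F = T

t0 = F  t5 = F  t7 = T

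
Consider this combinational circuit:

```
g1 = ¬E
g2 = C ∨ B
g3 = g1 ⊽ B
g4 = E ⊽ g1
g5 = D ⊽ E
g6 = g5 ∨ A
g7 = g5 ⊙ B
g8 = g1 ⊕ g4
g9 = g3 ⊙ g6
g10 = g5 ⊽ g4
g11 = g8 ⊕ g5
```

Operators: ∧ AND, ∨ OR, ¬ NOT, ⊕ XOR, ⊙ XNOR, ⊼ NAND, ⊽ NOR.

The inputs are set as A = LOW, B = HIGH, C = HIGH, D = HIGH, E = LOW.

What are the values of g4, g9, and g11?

g4 = LOW, g9 = HIGH, g11 = HIGH

g1 = NOT E = NOT LOW = HIGH
g3 = g1 NOR B = HIGH NOR HIGH = LOW
g4 = E NOR g1 = LOW NOR HIGH = LOW
g5 = D NOR E = HIGH NOR LOW = LOW
g6 = g5 OR A = LOW OR LOW = LOW
g8 = g1 XOR g4 = HIGH XOR LOW = HIGH
g9 = g3 XNOR g6 = LOW XNOR LOW = HIGH
g11 = g8 XOR g5 = HIGH XOR LOW = HIGH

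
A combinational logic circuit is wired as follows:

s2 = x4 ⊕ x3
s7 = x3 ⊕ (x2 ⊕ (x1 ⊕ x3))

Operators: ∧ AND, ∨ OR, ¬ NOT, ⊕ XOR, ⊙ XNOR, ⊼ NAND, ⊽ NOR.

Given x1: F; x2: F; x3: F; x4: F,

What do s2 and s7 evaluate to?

s2 = F, s7 = F

s2 = F ⊕ F = F
s7 = F ⊕ (F ⊕ (F ⊕ F)) = F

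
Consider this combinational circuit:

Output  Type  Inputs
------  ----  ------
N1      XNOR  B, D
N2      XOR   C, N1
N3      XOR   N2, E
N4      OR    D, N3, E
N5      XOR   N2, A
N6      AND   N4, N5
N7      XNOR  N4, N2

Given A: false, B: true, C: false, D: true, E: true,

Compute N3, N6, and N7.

N1 = B XNOR D = true XNOR true = true
N2 = C XOR N1 = false XOR true = true
N3 = N2 XOR E = true XOR true = false
N4 = D OR N3 OR E = true OR false OR true = true
N5 = N2 XOR A = true XOR false = true
N6 = N4 AND N5 = true AND true = true
N7 = N4 XNOR N2 = true XNOR true = true

N3 = false  N6 = true  N7 = true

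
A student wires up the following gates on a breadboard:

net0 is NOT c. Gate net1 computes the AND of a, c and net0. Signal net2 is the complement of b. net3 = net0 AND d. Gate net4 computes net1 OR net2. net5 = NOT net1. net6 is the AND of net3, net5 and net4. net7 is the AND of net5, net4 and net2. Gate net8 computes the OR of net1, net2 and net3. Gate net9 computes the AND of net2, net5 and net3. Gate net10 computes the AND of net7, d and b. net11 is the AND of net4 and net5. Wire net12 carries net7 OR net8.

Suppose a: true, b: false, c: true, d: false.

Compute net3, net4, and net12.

net3 = false, net4 = true, net12 = true

net0 = NOT c = NOT true = false
net1 = a AND c AND net0 = true AND true AND false = false
net2 = NOT b = NOT false = true
net3 = net0 AND d = false AND false = false
net4 = net1 OR net2 = false OR true = true
net5 = NOT net1 = NOT false = true
net7 = net5 AND net4 AND net2 = true AND true AND true = true
net8 = net1 OR net2 OR net3 = false OR true OR false = true
net12 = net7 OR net8 = true OR true = true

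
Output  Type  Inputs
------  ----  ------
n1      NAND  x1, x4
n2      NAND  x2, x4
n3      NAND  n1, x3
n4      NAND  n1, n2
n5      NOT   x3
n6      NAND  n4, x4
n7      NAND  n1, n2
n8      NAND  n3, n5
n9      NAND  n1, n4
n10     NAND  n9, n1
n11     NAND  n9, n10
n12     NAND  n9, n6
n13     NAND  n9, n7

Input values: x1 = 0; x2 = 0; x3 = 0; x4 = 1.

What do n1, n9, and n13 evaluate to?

n1 = 1, n9 = 1, n13 = 1

n1 = x1 NAND x4 = 0 NAND 1 = 1
n2 = x2 NAND x4 = 0 NAND 1 = 1
n4 = n1 NAND n2 = 1 NAND 1 = 0
n7 = n1 NAND n2 = 1 NAND 1 = 0
n9 = n1 NAND n4 = 1 NAND 0 = 1
n13 = n9 NAND n7 = 1 NAND 0 = 1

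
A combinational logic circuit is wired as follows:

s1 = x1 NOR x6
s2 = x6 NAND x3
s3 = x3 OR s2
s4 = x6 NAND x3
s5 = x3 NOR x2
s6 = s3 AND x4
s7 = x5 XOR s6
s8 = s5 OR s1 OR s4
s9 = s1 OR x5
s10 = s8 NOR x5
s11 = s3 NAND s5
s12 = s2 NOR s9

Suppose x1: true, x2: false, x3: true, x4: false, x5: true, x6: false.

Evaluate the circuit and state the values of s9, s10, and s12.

s9 = true, s10 = false, s12 = false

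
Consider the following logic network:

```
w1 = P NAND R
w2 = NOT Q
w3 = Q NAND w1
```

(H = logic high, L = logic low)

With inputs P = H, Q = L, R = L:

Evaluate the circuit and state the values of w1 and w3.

w1 = H; w3 = H

w1 = P NAND R = H NAND L = H
w3 = Q NAND w1 = L NAND H = H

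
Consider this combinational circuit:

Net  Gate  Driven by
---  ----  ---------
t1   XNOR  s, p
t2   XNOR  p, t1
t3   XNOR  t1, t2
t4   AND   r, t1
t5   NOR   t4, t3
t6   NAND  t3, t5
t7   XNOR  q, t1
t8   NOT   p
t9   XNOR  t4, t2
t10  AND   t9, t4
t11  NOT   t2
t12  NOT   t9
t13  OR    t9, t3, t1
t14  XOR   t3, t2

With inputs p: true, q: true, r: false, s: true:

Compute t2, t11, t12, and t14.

t1 = s XNOR p = true XNOR true = true
t2 = p XNOR t1 = true XNOR true = true
t3 = t1 XNOR t2 = true XNOR true = true
t4 = r AND t1 = false AND true = false
t9 = t4 XNOR t2 = false XNOR true = false
t11 = NOT t2 = NOT true = false
t12 = NOT t9 = NOT false = true
t14 = t3 XOR t2 = true XOR true = false

t2 = true, t11 = false, t12 = true, t14 = false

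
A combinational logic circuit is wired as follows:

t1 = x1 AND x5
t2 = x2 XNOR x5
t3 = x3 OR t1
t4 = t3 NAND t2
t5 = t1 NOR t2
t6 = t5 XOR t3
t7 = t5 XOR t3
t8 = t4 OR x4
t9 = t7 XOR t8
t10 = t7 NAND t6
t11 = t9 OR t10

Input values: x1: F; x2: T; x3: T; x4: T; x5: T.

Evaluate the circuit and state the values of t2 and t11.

t1 = x1 AND x5 = F AND T = F
t2 = x2 XNOR x5 = T XNOR T = T
t3 = x3 OR t1 = T OR F = T
t4 = t3 NAND t2 = T NAND T = F
t5 = t1 NOR t2 = F NOR T = F
t6 = t5 XOR t3 = F XOR T = T
t7 = t5 XOR t3 = F XOR T = T
t8 = t4 OR x4 = F OR T = T
t9 = t7 XOR t8 = T XOR T = F
t10 = t7 NAND t6 = T NAND T = F
t11 = t9 OR t10 = F OR F = F

t2 = T; t11 = F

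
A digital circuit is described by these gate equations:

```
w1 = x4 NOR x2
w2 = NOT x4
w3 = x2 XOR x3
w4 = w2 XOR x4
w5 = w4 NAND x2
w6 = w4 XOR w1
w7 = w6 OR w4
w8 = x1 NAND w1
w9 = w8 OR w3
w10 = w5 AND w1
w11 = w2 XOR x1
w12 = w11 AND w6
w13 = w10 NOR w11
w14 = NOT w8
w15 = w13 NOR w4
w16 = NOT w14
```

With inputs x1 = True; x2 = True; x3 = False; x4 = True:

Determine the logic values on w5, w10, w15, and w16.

w5 = False  w10 = False  w15 = False  w16 = True

w1 = x4 NOR x2 = True NOR True = False
w2 = NOT x4 = NOT True = False
w4 = w2 XOR x4 = False XOR True = True
w5 = w4 NAND x2 = True NAND True = False
w8 = x1 NAND w1 = True NAND False = True
w10 = w5 AND w1 = False AND False = False
w11 = w2 XOR x1 = False XOR True = True
w13 = w10 NOR w11 = False NOR True = False
w14 = NOT w8 = NOT True = False
w15 = w13 NOR w4 = False NOR True = False
w16 = NOT w14 = NOT False = True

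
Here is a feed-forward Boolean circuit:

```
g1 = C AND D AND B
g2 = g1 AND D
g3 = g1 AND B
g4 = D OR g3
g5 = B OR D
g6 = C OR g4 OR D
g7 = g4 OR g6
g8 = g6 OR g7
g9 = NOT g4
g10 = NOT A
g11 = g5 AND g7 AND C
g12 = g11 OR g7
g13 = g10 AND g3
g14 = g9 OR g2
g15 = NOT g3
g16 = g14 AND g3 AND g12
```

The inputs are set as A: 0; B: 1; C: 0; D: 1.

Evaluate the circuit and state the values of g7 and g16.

g7 = 1  g16 = 0

g1 = C AND D AND B = 0 AND 1 AND 1 = 0
g2 = g1 AND D = 0 AND 1 = 0
g3 = g1 AND B = 0 AND 1 = 0
g4 = D OR g3 = 1 OR 0 = 1
g5 = B OR D = 1 OR 1 = 1
g6 = C OR g4 OR D = 0 OR 1 OR 1 = 1
g7 = g4 OR g6 = 1 OR 1 = 1
g9 = NOT g4 = NOT 1 = 0
g11 = g5 AND g7 AND C = 1 AND 1 AND 0 = 0
g12 = g11 OR g7 = 0 OR 1 = 1
g14 = g9 OR g2 = 0 OR 0 = 0
g16 = g14 AND g3 AND g12 = 0 AND 0 AND 1 = 0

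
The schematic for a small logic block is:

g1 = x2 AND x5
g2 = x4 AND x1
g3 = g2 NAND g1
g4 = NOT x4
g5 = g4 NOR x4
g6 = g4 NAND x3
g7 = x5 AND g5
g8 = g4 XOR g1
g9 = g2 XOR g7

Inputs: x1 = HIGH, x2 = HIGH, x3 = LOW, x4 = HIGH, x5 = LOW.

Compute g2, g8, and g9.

g1 = x2 AND x5 = HIGH AND LOW = LOW
g2 = x4 AND x1 = HIGH AND HIGH = HIGH
g4 = NOT x4 = NOT HIGH = LOW
g5 = g4 NOR x4 = LOW NOR HIGH = LOW
g7 = x5 AND g5 = LOW AND LOW = LOW
g8 = g4 XOR g1 = LOW XOR LOW = LOW
g9 = g2 XOR g7 = HIGH XOR LOW = HIGH

g2 = HIGH, g8 = LOW, g9 = HIGH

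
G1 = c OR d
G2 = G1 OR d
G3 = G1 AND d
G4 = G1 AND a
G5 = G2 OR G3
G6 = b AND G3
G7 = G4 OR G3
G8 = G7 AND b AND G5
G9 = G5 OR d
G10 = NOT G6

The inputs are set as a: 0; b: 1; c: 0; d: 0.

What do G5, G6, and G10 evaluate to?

G1 = c OR d = 0 OR 0 = 0
G2 = G1 OR d = 0 OR 0 = 0
G3 = G1 AND d = 0 AND 0 = 0
G5 = G2 OR G3 = 0 OR 0 = 0
G6 = b AND G3 = 1 AND 0 = 0
G10 = NOT G6 = NOT 0 = 1

G5 = 0; G6 = 0; G10 = 1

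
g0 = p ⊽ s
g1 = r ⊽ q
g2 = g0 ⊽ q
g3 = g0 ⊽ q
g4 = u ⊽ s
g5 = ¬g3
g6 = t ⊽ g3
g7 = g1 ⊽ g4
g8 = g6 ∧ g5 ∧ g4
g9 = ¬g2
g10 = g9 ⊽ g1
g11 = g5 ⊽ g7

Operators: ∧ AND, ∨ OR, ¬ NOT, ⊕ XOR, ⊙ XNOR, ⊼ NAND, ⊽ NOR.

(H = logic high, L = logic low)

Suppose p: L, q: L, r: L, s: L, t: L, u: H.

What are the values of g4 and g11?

g0 = p NOR s = L NOR L = H
g1 = r NOR q = L NOR L = H
g3 = g0 NOR q = H NOR L = L
g4 = u NOR s = H NOR L = L
g5 = NOT g3 = NOT L = H
g7 = g1 NOR g4 = H NOR L = L
g11 = g5 NOR g7 = H NOR L = L

g4 = L, g11 = L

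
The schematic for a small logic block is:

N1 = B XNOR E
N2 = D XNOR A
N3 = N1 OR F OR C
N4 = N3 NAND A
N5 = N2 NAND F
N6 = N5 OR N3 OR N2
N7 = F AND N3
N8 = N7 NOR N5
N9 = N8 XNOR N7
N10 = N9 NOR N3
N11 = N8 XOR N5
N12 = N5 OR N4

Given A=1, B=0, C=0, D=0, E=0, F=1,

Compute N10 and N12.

N10 = 0, N12 = 1

N1 = B XNOR E = 0 XNOR 0 = 1
N2 = D XNOR A = 0 XNOR 1 = 0
N3 = N1 OR F OR C = 1 OR 1 OR 0 = 1
N4 = N3 NAND A = 1 NAND 1 = 0
N5 = N2 NAND F = 0 NAND 1 = 1
N7 = F AND N3 = 1 AND 1 = 1
N8 = N7 NOR N5 = 1 NOR 1 = 0
N9 = N8 XNOR N7 = 0 XNOR 1 = 0
N10 = N9 NOR N3 = 0 NOR 1 = 0
N12 = N5 OR N4 = 1 OR 0 = 1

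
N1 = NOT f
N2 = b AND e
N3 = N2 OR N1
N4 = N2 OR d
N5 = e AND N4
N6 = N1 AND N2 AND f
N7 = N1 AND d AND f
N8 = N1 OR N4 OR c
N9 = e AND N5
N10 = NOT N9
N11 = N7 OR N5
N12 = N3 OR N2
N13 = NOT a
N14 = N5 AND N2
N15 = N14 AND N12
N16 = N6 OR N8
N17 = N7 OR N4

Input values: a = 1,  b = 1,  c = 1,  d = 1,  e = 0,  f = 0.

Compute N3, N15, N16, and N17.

N3 = 1, N15 = 0, N16 = 1, N17 = 1

N1 = NOT f = NOT 0 = 1
N2 = b AND e = 1 AND 0 = 0
N3 = N2 OR N1 = 0 OR 1 = 1
N4 = N2 OR d = 0 OR 1 = 1
N5 = e AND N4 = 0 AND 1 = 0
N6 = N1 AND N2 AND f = 1 AND 0 AND 0 = 0
N7 = N1 AND d AND f = 1 AND 1 AND 0 = 0
N8 = N1 OR N4 OR c = 1 OR 1 OR 1 = 1
N12 = N3 OR N2 = 1 OR 0 = 1
N14 = N5 AND N2 = 0 AND 0 = 0
N15 = N14 AND N12 = 0 AND 1 = 0
N16 = N6 OR N8 = 0 OR 1 = 1
N17 = N7 OR N4 = 0 OR 1 = 1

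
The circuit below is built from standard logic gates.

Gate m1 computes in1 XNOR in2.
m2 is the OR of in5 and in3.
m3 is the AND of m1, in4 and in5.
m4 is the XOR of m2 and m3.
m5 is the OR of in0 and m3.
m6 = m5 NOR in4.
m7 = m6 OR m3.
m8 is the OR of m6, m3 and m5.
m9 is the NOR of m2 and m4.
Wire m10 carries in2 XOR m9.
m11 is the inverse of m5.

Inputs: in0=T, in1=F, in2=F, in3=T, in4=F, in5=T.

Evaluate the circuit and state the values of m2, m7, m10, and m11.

m2 = T, m7 = F, m10 = F, m11 = F

m1 = in1 XNOR in2 = F XNOR F = T
m2 = in5 OR in3 = T OR T = T
m3 = m1 AND in4 AND in5 = T AND F AND T = F
m4 = m2 XOR m3 = T XOR F = T
m5 = in0 OR m3 = T OR F = T
m6 = m5 NOR in4 = T NOR F = F
m7 = m6 OR m3 = F OR F = F
m9 = m2 NOR m4 = T NOR T = F
m10 = in2 XOR m9 = F XOR F = F
m11 = NOT m5 = NOT T = F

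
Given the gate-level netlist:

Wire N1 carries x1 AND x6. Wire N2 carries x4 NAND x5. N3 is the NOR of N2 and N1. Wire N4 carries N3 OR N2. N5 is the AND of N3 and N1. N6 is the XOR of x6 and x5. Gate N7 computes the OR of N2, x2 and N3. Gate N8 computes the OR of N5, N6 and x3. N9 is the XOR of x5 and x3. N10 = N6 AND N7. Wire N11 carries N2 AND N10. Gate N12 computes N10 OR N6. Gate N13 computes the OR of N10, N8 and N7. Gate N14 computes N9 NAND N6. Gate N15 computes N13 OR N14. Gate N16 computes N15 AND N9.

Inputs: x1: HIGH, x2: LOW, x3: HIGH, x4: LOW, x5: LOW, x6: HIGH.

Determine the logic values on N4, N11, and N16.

N4 = HIGH  N11 = HIGH  N16 = HIGH

N1 = x1 AND x6 = HIGH AND HIGH = HIGH
N2 = x4 NAND x5 = LOW NAND LOW = HIGH
N3 = N2 NOR N1 = HIGH NOR HIGH = LOW
N4 = N3 OR N2 = LOW OR HIGH = HIGH
N5 = N3 AND N1 = LOW AND HIGH = LOW
N6 = x6 XOR x5 = HIGH XOR LOW = HIGH
N7 = N2 OR x2 OR N3 = HIGH OR LOW OR LOW = HIGH
N8 = N5 OR N6 OR x3 = LOW OR HIGH OR HIGH = HIGH
N9 = x5 XOR x3 = LOW XOR HIGH = HIGH
N10 = N6 AND N7 = HIGH AND HIGH = HIGH
N11 = N2 AND N10 = HIGH AND HIGH = HIGH
N13 = N10 OR N8 OR N7 = HIGH OR HIGH OR HIGH = HIGH
N14 = N9 NAND N6 = HIGH NAND HIGH = LOW
N15 = N13 OR N14 = HIGH OR LOW = HIGH
N16 = N15 AND N9 = HIGH AND HIGH = HIGH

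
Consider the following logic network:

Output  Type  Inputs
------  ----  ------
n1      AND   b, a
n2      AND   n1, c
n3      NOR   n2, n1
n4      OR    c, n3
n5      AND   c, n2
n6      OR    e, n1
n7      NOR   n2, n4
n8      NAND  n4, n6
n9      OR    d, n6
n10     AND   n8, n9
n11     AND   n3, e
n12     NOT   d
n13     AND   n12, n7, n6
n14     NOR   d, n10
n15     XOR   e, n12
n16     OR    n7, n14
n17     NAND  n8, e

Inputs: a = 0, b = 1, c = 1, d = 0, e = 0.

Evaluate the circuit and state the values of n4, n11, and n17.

n1 = b AND a = 1 AND 0 = 0
n2 = n1 AND c = 0 AND 1 = 0
n3 = n2 NOR n1 = 0 NOR 0 = 1
n4 = c OR n3 = 1 OR 1 = 1
n6 = e OR n1 = 0 OR 0 = 0
n8 = n4 NAND n6 = 1 NAND 0 = 1
n11 = n3 AND e = 1 AND 0 = 0
n17 = n8 NAND e = 1 NAND 0 = 1

n4 = 1; n11 = 0; n17 = 1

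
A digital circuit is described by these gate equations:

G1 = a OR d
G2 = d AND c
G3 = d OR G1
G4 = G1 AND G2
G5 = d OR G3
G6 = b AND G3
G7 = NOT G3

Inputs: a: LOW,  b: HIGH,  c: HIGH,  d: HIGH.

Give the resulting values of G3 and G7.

G1 = a OR d = LOW OR HIGH = HIGH
G3 = d OR G1 = HIGH OR HIGH = HIGH
G7 = NOT G3 = NOT HIGH = LOW

G3 = HIGH, G7 = LOW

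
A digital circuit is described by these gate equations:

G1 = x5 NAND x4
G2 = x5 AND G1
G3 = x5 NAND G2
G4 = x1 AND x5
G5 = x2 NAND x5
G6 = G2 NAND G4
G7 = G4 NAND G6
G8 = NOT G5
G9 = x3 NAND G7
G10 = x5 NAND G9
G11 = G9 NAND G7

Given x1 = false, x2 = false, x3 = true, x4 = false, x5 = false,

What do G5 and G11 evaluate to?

G5 = true, G11 = true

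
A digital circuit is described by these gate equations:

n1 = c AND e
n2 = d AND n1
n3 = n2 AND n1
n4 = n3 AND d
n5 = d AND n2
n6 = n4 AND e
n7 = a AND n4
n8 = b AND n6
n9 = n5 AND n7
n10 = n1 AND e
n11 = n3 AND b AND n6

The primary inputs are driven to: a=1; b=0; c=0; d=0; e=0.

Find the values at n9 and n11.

n1 = c AND e = 0 AND 0 = 0
n2 = d AND n1 = 0 AND 0 = 0
n3 = n2 AND n1 = 0 AND 0 = 0
n4 = n3 AND d = 0 AND 0 = 0
n5 = d AND n2 = 0 AND 0 = 0
n6 = n4 AND e = 0 AND 0 = 0
n7 = a AND n4 = 1 AND 0 = 0
n9 = n5 AND n7 = 0 AND 0 = 0
n11 = n3 AND b AND n6 = 0 AND 0 AND 0 = 0

n9 = 0, n11 = 0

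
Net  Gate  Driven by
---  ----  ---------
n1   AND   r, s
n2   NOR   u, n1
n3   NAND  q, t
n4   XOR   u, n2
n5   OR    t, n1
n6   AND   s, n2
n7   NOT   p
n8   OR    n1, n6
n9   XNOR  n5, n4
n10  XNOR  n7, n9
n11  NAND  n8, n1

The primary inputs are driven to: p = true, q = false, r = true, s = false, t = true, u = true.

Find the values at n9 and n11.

n9 = true, n11 = true

n1 = r AND s = true AND false = false
n2 = u NOR n1 = true NOR false = false
n4 = u XOR n2 = true XOR false = true
n5 = t OR n1 = true OR false = true
n6 = s AND n2 = false AND false = false
n8 = n1 OR n6 = false OR false = false
n9 = n5 XNOR n4 = true XNOR true = true
n11 = n8 NAND n1 = false NAND false = true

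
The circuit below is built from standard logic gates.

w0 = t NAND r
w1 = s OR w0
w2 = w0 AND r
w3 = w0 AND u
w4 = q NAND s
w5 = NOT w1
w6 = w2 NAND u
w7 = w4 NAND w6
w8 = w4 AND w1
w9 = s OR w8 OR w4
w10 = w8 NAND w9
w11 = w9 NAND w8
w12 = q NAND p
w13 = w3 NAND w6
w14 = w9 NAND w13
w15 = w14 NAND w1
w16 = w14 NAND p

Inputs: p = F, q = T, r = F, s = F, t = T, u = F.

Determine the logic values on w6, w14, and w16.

w6 = T, w14 = F, w16 = T

w0 = t NAND r = T NAND F = T
w1 = s OR w0 = F OR T = T
w2 = w0 AND r = T AND F = F
w3 = w0 AND u = T AND F = F
w4 = q NAND s = T NAND F = T
w6 = w2 NAND u = F NAND F = T
w8 = w4 AND w1 = T AND T = T
w9 = s OR w8 OR w4 = F OR T OR T = T
w13 = w3 NAND w6 = F NAND T = T
w14 = w9 NAND w13 = T NAND T = F
w16 = w14 NAND p = F NAND F = T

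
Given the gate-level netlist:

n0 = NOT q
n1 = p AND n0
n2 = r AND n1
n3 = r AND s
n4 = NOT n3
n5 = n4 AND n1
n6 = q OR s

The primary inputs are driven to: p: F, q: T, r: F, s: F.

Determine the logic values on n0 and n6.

n0 = F, n6 = T

n0 = NOT q = NOT T = F
n6 = q OR s = T OR F = T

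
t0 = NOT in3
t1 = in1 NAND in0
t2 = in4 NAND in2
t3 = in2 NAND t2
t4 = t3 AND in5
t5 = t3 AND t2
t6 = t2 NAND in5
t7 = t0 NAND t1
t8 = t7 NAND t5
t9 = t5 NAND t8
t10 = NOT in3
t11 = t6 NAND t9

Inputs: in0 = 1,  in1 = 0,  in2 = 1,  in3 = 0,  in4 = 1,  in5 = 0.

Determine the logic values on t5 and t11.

t0 = NOT in3 = NOT 0 = 1
t1 = in1 NAND in0 = 0 NAND 1 = 1
t2 = in4 NAND in2 = 1 NAND 1 = 0
t3 = in2 NAND t2 = 1 NAND 0 = 1
t5 = t3 AND t2 = 1 AND 0 = 0
t6 = t2 NAND in5 = 0 NAND 0 = 1
t7 = t0 NAND t1 = 1 NAND 1 = 0
t8 = t7 NAND t5 = 0 NAND 0 = 1
t9 = t5 NAND t8 = 0 NAND 1 = 1
t11 = t6 NAND t9 = 1 NAND 1 = 0

t5 = 0, t11 = 0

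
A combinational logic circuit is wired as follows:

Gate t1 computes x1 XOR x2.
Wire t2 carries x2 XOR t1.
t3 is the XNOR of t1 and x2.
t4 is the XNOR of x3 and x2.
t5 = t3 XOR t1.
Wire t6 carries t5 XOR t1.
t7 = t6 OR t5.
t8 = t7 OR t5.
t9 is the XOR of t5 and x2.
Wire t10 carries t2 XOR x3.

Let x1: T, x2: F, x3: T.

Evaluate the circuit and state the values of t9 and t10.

t1 = x1 XOR x2 = T XOR F = T
t2 = x2 XOR t1 = F XOR T = T
t3 = t1 XNOR x2 = T XNOR F = F
t5 = t3 XOR t1 = F XOR T = T
t9 = t5 XOR x2 = T XOR F = T
t10 = t2 XOR x3 = T XOR T = F

t9 = T  t10 = F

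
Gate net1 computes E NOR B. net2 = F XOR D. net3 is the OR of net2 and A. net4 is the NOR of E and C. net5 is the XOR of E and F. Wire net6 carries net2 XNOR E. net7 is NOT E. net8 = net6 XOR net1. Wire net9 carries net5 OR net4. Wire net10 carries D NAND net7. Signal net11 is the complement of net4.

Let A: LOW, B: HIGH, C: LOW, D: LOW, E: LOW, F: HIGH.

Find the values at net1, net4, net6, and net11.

net1 = LOW  net4 = HIGH  net6 = LOW  net11 = LOW

net1 = E NOR B = LOW NOR HIGH = LOW
net2 = F XOR D = HIGH XOR LOW = HIGH
net4 = E NOR C = LOW NOR LOW = HIGH
net6 = net2 XNOR E = HIGH XNOR LOW = LOW
net11 = NOT net4 = NOT HIGH = LOW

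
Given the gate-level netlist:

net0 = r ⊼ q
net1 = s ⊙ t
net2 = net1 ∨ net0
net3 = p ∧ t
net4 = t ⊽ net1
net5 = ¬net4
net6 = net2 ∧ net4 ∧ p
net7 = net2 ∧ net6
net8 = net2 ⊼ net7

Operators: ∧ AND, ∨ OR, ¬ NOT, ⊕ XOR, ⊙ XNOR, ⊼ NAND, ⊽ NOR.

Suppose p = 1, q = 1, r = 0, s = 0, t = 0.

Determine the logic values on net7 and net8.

net0 = r NAND q = 0 NAND 1 = 1
net1 = s XNOR t = 0 XNOR 0 = 1
net2 = net1 OR net0 = 1 OR 1 = 1
net4 = t NOR net1 = 0 NOR 1 = 0
net6 = net2 AND net4 AND p = 1 AND 0 AND 1 = 0
net7 = net2 AND net6 = 1 AND 0 = 0
net8 = net2 NAND net7 = 1 NAND 0 = 1

net7 = 0  net8 = 1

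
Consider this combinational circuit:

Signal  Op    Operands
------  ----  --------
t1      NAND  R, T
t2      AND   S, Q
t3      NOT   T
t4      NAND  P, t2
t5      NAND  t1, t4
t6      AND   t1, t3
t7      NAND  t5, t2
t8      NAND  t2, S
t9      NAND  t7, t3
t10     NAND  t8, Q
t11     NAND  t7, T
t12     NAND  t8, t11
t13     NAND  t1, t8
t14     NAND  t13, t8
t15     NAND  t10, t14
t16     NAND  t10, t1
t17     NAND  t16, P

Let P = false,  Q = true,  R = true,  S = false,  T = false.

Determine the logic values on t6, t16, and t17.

t6 = true; t16 = true; t17 = true

t1 = R NAND T = true NAND false = true
t2 = S AND Q = false AND true = false
t3 = NOT T = NOT false = true
t6 = t1 AND t3 = true AND true = true
t8 = t2 NAND S = false NAND false = true
t10 = t8 NAND Q = true NAND true = false
t16 = t10 NAND t1 = false NAND true = true
t17 = t16 NAND P = true NAND false = true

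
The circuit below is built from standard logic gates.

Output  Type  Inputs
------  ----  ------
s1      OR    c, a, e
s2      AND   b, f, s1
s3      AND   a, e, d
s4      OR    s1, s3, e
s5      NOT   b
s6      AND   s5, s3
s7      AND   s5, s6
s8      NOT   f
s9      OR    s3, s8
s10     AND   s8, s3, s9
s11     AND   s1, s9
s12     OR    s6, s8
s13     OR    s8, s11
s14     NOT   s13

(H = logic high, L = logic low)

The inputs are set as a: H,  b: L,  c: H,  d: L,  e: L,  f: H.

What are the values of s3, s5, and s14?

s1 = c OR a OR e = H OR H OR L = H
s3 = a AND e AND d = H AND L AND L = L
s5 = NOT b = NOT L = H
s8 = NOT f = NOT H = L
s9 = s3 OR s8 = L OR L = L
s11 = s1 AND s9 = H AND L = L
s13 = s8 OR s11 = L OR L = L
s14 = NOT s13 = NOT L = H

s3 = L; s5 = H; s14 = H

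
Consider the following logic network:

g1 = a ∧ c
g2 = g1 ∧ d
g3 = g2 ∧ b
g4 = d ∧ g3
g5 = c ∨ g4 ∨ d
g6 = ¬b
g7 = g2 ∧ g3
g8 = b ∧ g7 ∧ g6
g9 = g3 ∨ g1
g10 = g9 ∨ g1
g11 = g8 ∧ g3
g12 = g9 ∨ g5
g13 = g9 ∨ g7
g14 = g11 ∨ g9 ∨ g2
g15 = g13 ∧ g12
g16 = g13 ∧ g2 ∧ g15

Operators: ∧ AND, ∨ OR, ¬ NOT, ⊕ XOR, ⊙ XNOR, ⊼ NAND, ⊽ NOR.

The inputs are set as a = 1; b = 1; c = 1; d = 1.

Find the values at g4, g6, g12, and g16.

g4 = 1, g6 = 0, g12 = 1, g16 = 1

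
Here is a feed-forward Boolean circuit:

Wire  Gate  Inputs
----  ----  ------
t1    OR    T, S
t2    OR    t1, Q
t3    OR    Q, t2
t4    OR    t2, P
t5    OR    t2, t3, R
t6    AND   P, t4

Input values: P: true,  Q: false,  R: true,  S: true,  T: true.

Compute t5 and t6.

t5 = true, t6 = true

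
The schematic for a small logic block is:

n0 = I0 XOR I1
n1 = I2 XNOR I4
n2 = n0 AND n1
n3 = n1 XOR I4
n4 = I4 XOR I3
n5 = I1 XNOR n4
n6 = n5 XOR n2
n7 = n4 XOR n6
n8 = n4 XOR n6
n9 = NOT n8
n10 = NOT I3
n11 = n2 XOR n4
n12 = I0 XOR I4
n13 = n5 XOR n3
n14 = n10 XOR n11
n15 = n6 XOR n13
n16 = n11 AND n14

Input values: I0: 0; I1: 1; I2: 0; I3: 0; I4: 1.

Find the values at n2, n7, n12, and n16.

n0 = I0 XOR I1 = 0 XOR 1 = 1
n1 = I2 XNOR I4 = 0 XNOR 1 = 0
n2 = n0 AND n1 = 1 AND 0 = 0
n4 = I4 XOR I3 = 1 XOR 0 = 1
n5 = I1 XNOR n4 = 1 XNOR 1 = 1
n6 = n5 XOR n2 = 1 XOR 0 = 1
n7 = n4 XOR n6 = 1 XOR 1 = 0
n10 = NOT I3 = NOT 0 = 1
n11 = n2 XOR n4 = 0 XOR 1 = 1
n12 = I0 XOR I4 = 0 XOR 1 = 1
n14 = n10 XOR n11 = 1 XOR 1 = 0
n16 = n11 AND n14 = 1 AND 0 = 0

n2 = 0; n7 = 0; n12 = 1; n16 = 0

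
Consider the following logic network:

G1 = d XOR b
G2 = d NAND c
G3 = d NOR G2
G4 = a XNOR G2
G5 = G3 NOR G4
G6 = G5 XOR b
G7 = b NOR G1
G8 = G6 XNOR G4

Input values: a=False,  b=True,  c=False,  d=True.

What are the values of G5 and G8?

G2 = d NAND c = True NAND False = True
G3 = d NOR G2 = True NOR True = False
G4 = a XNOR G2 = False XNOR True = False
G5 = G3 NOR G4 = False NOR False = True
G6 = G5 XOR b = True XOR True = False
G8 = G6 XNOR G4 = False XNOR False = True

G5 = True, G8 = True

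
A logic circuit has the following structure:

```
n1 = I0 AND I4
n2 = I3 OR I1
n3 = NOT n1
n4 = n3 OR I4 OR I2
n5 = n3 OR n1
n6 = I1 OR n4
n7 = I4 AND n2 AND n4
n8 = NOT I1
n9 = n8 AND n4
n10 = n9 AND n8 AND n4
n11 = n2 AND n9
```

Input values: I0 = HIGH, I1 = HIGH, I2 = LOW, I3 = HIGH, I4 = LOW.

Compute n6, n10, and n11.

n6 = HIGH, n10 = LOW, n11 = LOW

n1 = I0 AND I4 = HIGH AND LOW = LOW
n2 = I3 OR I1 = HIGH OR HIGH = HIGH
n3 = NOT n1 = NOT LOW = HIGH
n4 = n3 OR I4 OR I2 = HIGH OR LOW OR LOW = HIGH
n6 = I1 OR n4 = HIGH OR HIGH = HIGH
n8 = NOT I1 = NOT HIGH = LOW
n9 = n8 AND n4 = LOW AND HIGH = LOW
n10 = n9 AND n8 AND n4 = LOW AND LOW AND HIGH = LOW
n11 = n2 AND n9 = HIGH AND LOW = LOW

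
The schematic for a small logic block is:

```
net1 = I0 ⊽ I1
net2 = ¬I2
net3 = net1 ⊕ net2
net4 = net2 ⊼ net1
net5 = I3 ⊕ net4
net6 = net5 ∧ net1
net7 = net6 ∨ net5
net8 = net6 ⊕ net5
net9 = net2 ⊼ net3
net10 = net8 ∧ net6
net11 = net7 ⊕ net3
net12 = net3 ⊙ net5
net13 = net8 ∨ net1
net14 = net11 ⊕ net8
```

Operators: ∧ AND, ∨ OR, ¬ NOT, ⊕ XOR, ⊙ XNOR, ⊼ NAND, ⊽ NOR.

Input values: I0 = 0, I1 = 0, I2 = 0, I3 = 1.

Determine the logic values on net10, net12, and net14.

net1 = I0 NOR I1 = 0 NOR 0 = 1
net2 = NOT I2 = NOT 0 = 1
net3 = net1 XOR net2 = 1 XOR 1 = 0
net4 = net2 NAND net1 = 1 NAND 1 = 0
net5 = I3 XOR net4 = 1 XOR 0 = 1
net6 = net5 AND net1 = 1 AND 1 = 1
net7 = net6 OR net5 = 1 OR 1 = 1
net8 = net6 XOR net5 = 1 XOR 1 = 0
net10 = net8 AND net6 = 0 AND 1 = 0
net11 = net7 XOR net3 = 1 XOR 0 = 1
net12 = net3 XNOR net5 = 0 XNOR 1 = 0
net14 = net11 XOR net8 = 1 XOR 0 = 1

net10 = 0, net12 = 0, net14 = 1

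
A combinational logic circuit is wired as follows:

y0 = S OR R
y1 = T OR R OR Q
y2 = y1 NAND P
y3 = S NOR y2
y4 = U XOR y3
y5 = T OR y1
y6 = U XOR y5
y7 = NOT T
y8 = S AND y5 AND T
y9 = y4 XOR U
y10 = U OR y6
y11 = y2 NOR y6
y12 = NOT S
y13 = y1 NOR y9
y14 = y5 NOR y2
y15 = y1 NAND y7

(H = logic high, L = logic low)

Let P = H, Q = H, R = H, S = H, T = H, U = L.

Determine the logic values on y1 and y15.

y1 = H, y15 = H

y1 = T OR R OR Q = H OR H OR H = H
y7 = NOT T = NOT H = L
y15 = y1 NAND y7 = H NAND L = H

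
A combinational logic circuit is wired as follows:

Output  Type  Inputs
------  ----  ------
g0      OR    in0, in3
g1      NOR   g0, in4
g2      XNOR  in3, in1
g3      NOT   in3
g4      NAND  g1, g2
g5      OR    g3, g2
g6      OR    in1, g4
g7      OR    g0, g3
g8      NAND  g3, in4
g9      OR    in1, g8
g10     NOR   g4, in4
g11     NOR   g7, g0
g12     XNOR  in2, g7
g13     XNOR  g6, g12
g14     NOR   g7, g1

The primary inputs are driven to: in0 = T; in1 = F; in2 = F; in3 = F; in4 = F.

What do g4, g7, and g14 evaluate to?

g0 = in0 OR in3 = T OR F = T
g1 = g0 NOR in4 = T NOR F = F
g2 = in3 XNOR in1 = F XNOR F = T
g3 = NOT in3 = NOT F = T
g4 = g1 NAND g2 = F NAND T = T
g7 = g0 OR g3 = T OR T = T
g14 = g7 NOR g1 = T NOR F = F

g4 = T, g7 = T, g14 = F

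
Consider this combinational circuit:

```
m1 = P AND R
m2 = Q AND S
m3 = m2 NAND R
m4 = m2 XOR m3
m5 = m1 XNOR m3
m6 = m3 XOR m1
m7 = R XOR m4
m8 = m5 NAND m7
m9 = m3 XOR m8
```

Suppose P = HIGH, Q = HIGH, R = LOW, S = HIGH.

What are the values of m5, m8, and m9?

m1 = P AND R = HIGH AND LOW = LOW
m2 = Q AND S = HIGH AND HIGH = HIGH
m3 = m2 NAND R = HIGH NAND LOW = HIGH
m4 = m2 XOR m3 = HIGH XOR HIGH = LOW
m5 = m1 XNOR m3 = LOW XNOR HIGH = LOW
m7 = R XOR m4 = LOW XOR LOW = LOW
m8 = m5 NAND m7 = LOW NAND LOW = HIGH
m9 = m3 XOR m8 = HIGH XOR HIGH = LOW

m5 = LOW  m8 = HIGH  m9 = LOW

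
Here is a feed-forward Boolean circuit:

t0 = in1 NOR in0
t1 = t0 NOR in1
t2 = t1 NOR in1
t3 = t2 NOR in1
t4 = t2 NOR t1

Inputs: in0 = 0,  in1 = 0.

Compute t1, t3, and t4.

t0 = in1 NOR in0 = 0 NOR 0 = 1
t1 = t0 NOR in1 = 1 NOR 0 = 0
t2 = t1 NOR in1 = 0 NOR 0 = 1
t3 = t2 NOR in1 = 1 NOR 0 = 0
t4 = t2 NOR t1 = 1 NOR 0 = 0

t1 = 0, t3 = 0, t4 = 0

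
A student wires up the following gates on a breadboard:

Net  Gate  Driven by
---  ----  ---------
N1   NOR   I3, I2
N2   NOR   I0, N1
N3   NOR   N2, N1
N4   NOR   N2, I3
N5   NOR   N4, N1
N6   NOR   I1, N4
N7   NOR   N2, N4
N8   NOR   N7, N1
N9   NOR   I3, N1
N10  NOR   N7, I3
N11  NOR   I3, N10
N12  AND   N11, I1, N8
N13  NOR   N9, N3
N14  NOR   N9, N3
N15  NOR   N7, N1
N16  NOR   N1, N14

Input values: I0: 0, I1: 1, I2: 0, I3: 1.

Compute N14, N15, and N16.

N14 = 1  N15 = 1  N16 = 0

N1 = I3 NOR I2 = 1 NOR 0 = 0
N2 = I0 NOR N1 = 0 NOR 0 = 1
N3 = N2 NOR N1 = 1 NOR 0 = 0
N4 = N2 NOR I3 = 1 NOR 1 = 0
N7 = N2 NOR N4 = 1 NOR 0 = 0
N9 = I3 NOR N1 = 1 NOR 0 = 0
N14 = N9 NOR N3 = 0 NOR 0 = 1
N15 = N7 NOR N1 = 0 NOR 0 = 1
N16 = N1 NOR N14 = 0 NOR 1 = 0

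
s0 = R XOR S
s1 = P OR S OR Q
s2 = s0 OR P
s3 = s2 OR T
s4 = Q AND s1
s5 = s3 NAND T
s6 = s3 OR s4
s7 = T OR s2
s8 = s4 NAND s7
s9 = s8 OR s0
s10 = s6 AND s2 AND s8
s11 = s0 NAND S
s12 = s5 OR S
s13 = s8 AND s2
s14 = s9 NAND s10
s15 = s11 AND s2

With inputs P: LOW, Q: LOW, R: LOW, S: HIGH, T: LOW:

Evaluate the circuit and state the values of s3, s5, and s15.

s3 = HIGH, s5 = HIGH, s15 = LOW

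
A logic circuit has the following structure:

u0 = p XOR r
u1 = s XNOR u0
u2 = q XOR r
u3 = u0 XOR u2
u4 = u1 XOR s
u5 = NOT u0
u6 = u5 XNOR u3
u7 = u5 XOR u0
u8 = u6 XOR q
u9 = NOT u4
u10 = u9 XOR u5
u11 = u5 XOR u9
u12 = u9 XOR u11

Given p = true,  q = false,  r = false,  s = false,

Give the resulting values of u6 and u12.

u0 = p XOR r = true XOR false = true
u1 = s XNOR u0 = false XNOR true = false
u2 = q XOR r = false XOR false = false
u3 = u0 XOR u2 = true XOR false = true
u4 = u1 XOR s = false XOR false = false
u5 = NOT u0 = NOT true = false
u6 = u5 XNOR u3 = false XNOR true = false
u9 = NOT u4 = NOT false = true
u11 = u5 XOR u9 = false XOR true = true
u12 = u9 XOR u11 = true XOR true = false

u6 = false, u12 = false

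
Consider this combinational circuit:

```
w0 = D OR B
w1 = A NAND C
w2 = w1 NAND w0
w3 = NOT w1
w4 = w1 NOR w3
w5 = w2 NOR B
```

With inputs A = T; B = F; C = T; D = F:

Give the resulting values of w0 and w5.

w0 = D OR B = F OR F = F
w1 = A NAND C = T NAND T = F
w2 = w1 NAND w0 = F NAND F = T
w5 = w2 NOR B = T NOR F = F

w0 = F; w5 = F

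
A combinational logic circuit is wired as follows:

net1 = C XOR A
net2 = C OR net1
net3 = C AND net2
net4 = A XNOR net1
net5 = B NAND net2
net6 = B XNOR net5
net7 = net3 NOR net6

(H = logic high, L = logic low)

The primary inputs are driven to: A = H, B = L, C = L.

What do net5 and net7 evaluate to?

net1 = C XOR A = L XOR H = H
net2 = C OR net1 = L OR H = H
net3 = C AND net2 = L AND H = L
net5 = B NAND net2 = L NAND H = H
net6 = B XNOR net5 = L XNOR H = L
net7 = net3 NOR net6 = L NOR L = H

net5 = H; net7 = H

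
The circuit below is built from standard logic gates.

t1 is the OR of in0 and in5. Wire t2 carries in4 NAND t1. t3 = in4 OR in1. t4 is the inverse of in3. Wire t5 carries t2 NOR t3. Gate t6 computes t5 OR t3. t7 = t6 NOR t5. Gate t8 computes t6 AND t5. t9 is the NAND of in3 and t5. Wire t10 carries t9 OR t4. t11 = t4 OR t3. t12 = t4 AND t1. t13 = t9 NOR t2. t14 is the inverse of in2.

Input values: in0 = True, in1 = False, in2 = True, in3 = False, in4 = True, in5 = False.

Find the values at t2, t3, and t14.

t2 = False; t3 = True; t14 = False

t1 = in0 OR in5 = True OR False = True
t2 = in4 NAND t1 = True NAND True = False
t3 = in4 OR in1 = True OR False = True
t14 = NOT in2 = NOT True = False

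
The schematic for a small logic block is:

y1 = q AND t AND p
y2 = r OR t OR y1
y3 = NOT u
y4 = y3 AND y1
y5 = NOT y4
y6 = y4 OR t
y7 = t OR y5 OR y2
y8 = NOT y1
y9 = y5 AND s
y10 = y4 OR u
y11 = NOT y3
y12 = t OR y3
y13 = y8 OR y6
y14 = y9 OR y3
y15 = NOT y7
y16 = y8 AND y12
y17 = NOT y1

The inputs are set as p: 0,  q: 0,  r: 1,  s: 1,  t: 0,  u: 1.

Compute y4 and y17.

y1 = q AND t AND p = 0 AND 0 AND 0 = 0
y3 = NOT u = NOT 1 = 0
y4 = y3 AND y1 = 0 AND 0 = 0
y17 = NOT y1 = NOT 0 = 1

y4 = 0, y17 = 1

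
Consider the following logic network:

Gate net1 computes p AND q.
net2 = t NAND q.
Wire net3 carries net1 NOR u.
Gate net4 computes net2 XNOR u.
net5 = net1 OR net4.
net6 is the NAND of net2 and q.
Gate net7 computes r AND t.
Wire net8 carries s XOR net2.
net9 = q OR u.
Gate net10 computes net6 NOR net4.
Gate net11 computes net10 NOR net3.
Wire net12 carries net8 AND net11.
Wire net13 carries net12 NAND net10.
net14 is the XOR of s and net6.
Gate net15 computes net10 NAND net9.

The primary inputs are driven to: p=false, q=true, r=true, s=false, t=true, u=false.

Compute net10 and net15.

net2 = t NAND q = true NAND true = false
net4 = net2 XNOR u = false XNOR false = true
net6 = net2 NAND q = false NAND true = true
net9 = q OR u = true OR false = true
net10 = net6 NOR net4 = true NOR true = false
net15 = net10 NAND net9 = false NAND true = true

net10 = false  net15 = true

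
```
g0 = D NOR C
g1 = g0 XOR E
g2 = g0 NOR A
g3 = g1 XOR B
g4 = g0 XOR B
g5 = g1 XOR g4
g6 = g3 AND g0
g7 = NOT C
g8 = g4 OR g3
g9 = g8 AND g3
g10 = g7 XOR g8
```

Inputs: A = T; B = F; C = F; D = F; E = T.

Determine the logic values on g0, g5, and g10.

g0 = D NOR C = F NOR F = T
g1 = g0 XOR E = T XOR T = F
g3 = g1 XOR B = F XOR F = F
g4 = g0 XOR B = T XOR F = T
g5 = g1 XOR g4 = F XOR T = T
g7 = NOT C = NOT F = T
g8 = g4 OR g3 = T OR F = T
g10 = g7 XOR g8 = T XOR T = F

g0 = T; g5 = T; g10 = F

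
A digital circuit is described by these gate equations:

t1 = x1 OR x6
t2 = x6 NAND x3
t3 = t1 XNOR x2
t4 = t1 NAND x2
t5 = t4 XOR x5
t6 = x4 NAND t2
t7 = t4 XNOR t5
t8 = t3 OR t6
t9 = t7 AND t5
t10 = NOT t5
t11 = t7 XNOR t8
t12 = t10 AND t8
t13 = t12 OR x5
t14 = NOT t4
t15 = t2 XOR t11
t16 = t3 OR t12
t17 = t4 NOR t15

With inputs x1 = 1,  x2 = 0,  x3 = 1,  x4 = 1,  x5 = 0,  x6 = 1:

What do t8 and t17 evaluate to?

t1 = x1 OR x6 = 1 OR 1 = 1
t2 = x6 NAND x3 = 1 NAND 1 = 0
t3 = t1 XNOR x2 = 1 XNOR 0 = 0
t4 = t1 NAND x2 = 1 NAND 0 = 1
t5 = t4 XOR x5 = 1 XOR 0 = 1
t6 = x4 NAND t2 = 1 NAND 0 = 1
t7 = t4 XNOR t5 = 1 XNOR 1 = 1
t8 = t3 OR t6 = 0 OR 1 = 1
t11 = t7 XNOR t8 = 1 XNOR 1 = 1
t15 = t2 XOR t11 = 0 XOR 1 = 1
t17 = t4 NOR t15 = 1 NOR 1 = 0

t8 = 1, t17 = 0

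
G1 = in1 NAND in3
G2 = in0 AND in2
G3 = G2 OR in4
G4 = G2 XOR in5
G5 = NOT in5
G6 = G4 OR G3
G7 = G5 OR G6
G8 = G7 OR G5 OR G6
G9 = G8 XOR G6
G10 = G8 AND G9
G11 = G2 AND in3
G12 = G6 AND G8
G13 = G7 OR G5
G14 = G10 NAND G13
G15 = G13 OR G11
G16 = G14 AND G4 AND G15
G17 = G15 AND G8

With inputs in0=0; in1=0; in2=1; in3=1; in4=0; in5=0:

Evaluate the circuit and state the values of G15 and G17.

G2 = in0 AND in2 = 0 AND 1 = 0
G3 = G2 OR in4 = 0 OR 0 = 0
G4 = G2 XOR in5 = 0 XOR 0 = 0
G5 = NOT in5 = NOT 0 = 1
G6 = G4 OR G3 = 0 OR 0 = 0
G7 = G5 OR G6 = 1 OR 0 = 1
G8 = G7 OR G5 OR G6 = 1 OR 1 OR 0 = 1
G11 = G2 AND in3 = 0 AND 1 = 0
G13 = G7 OR G5 = 1 OR 1 = 1
G15 = G13 OR G11 = 1 OR 0 = 1
G17 = G15 AND G8 = 1 AND 1 = 1

G15 = 1  G17 = 1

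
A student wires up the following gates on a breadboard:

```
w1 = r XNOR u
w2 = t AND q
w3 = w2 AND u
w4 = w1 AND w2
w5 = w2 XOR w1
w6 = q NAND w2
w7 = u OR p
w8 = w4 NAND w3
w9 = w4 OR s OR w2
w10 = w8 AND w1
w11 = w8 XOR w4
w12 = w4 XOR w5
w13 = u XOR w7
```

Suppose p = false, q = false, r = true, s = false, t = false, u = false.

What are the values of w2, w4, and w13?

w2 = false, w4 = false, w13 = false

w1 = r XNOR u = true XNOR false = false
w2 = t AND q = false AND false = false
w4 = w1 AND w2 = false AND false = false
w7 = u OR p = false OR false = false
w13 = u XOR w7 = false XOR false = false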